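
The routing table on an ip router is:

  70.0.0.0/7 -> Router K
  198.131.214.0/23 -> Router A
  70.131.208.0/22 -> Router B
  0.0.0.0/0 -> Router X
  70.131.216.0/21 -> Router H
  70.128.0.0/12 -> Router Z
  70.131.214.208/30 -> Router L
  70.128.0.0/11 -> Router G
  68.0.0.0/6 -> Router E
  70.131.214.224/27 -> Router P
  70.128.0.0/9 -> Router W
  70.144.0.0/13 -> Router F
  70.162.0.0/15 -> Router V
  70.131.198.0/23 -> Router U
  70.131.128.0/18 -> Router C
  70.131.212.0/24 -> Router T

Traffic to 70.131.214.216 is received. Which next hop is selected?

Router Z

Routes whose prefix contains 70.131.214.216:
  0.0.0.0/0 (default, matches everything) -> Router X
  68.0.0.0/6 (68.0.0.0 - 71.255.255.255) -> Router E
  70.0.0.0/7 (70.0.0.0 - 71.255.255.255) -> Router K
  70.128.0.0/9 (70.128.0.0 - 70.255.255.255) -> Router W
  70.128.0.0/11 (70.128.0.0 - 70.159.255.255) -> Router G
  70.128.0.0/12 (70.128.0.0 - 70.143.255.255) -> Router Z
More-specific entries that do NOT match:
  70.131.214.208/30 (70.131.214.208 - 70.131.214.211) does not contain 70.131.214.216
  70.131.214.224/27 (70.131.214.224 - 70.131.214.255) does not contain 70.131.214.216
  70.131.212.0/24 (70.131.212.0 - 70.131.212.255) does not contain 70.131.214.216
  198.131.214.0/23 (198.131.214.0 - 198.131.215.255) does not contain 70.131.214.216
  70.131.198.0/23 (70.131.198.0 - 70.131.199.255) does not contain 70.131.214.216
  70.131.208.0/22 (70.131.208.0 - 70.131.211.255) does not contain 70.131.214.216
  70.131.216.0/21 (70.131.216.0 - 70.131.223.255) does not contain 70.131.214.216
  70.131.128.0/18 (70.131.128.0 - 70.131.191.255) does not contain 70.131.214.216
  70.162.0.0/15 (70.162.0.0 - 70.163.255.255) does not contain 70.131.214.216
  70.144.0.0/13 (70.144.0.0 - 70.151.255.255) does not contain 70.131.214.216
Longest matching prefix is /12 -> next hop Router Z.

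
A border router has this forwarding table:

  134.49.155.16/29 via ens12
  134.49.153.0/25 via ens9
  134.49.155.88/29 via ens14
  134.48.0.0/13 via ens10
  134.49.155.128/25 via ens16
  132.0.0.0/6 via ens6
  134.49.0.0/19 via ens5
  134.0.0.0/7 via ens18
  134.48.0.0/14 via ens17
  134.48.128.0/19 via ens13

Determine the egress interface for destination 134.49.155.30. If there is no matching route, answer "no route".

Routes whose prefix contains 134.49.155.30:
  132.0.0.0/6 (132.0.0.0 - 135.255.255.255) -> ens6
  134.0.0.0/7 (134.0.0.0 - 135.255.255.255) -> ens18
  134.48.0.0/13 (134.48.0.0 - 134.55.255.255) -> ens10
  134.48.0.0/14 (134.48.0.0 - 134.51.255.255) -> ens17
More-specific entries that do NOT match:
  134.49.155.16/29 (134.49.155.16 - 134.49.155.23) does not contain 134.49.155.30
  134.49.155.88/29 (134.49.155.88 - 134.49.155.95) does not contain 134.49.155.30
  134.49.153.0/25 (134.49.153.0 - 134.49.153.127) does not contain 134.49.155.30
  134.49.155.128/25 (134.49.155.128 - 134.49.155.255) does not contain 134.49.155.30
  134.49.0.0/19 (134.49.0.0 - 134.49.31.255) does not contain 134.49.155.30
  134.48.128.0/19 (134.48.128.0 - 134.48.159.255) does not contain 134.49.155.30
Longest matching prefix is /14 -> interface ens17.

ens17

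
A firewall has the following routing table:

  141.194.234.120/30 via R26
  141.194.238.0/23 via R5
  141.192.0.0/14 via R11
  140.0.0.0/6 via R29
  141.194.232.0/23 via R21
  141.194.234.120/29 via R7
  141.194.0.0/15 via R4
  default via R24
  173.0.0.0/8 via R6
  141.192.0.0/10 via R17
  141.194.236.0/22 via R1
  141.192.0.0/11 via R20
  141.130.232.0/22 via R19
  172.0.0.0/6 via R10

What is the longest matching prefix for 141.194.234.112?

141.194.0.0/15

Entries matching 141.194.234.112:
  0.0.0.0/0 (default, matches everything)
  140.0.0.0/6 (140.0.0.0 - 143.255.255.255)
  141.192.0.0/10 (141.192.0.0 - 141.255.255.255)
  141.192.0.0/11 (141.192.0.0 - 141.223.255.255)
  141.192.0.0/14 (141.192.0.0 - 141.195.255.255)
  141.194.0.0/15 (141.194.0.0 - 141.195.255.255)
Most specific is 141.194.0.0/15.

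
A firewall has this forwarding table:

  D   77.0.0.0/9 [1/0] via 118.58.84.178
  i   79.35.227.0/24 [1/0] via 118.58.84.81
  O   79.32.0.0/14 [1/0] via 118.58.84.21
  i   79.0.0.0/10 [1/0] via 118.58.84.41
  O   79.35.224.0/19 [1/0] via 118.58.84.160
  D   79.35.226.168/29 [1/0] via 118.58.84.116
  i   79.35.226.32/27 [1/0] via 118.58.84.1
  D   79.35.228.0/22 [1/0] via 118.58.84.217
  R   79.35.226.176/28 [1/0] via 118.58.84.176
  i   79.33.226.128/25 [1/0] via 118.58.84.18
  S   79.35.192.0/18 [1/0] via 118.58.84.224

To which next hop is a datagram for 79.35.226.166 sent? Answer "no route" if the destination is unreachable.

Routes whose prefix contains 79.35.226.166:
  79.0.0.0/10 (79.0.0.0 - 79.63.255.255) -> 118.58.84.41
  79.32.0.0/14 (79.32.0.0 - 79.35.255.255) -> 118.58.84.21
  79.35.192.0/18 (79.35.192.0 - 79.35.255.255) -> 118.58.84.224
  79.35.224.0/19 (79.35.224.0 - 79.35.255.255) -> 118.58.84.160
More-specific entries that do NOT match:
  79.35.226.168/29 (79.35.226.168 - 79.35.226.175) does not contain 79.35.226.166
  79.35.226.176/28 (79.35.226.176 - 79.35.226.191) does not contain 79.35.226.166
  79.35.226.32/27 (79.35.226.32 - 79.35.226.63) does not contain 79.35.226.166
  79.33.226.128/25 (79.33.226.128 - 79.33.226.255) does not contain 79.35.226.166
  79.35.227.0/24 (79.35.227.0 - 79.35.227.255) does not contain 79.35.226.166
  79.35.228.0/22 (79.35.228.0 - 79.35.231.255) does not contain 79.35.226.166
Longest matching prefix is /19 -> next hop 118.58.84.160.

118.58.84.160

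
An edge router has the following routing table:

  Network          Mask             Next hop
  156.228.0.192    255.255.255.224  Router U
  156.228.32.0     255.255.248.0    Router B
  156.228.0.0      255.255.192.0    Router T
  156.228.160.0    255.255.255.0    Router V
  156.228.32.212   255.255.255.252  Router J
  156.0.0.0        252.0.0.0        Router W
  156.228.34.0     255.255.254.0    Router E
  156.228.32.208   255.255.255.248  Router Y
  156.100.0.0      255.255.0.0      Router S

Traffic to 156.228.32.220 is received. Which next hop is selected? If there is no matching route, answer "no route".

Routes whose prefix contains 156.228.32.220:
  156.0.0.0/6 (156.0.0.0 - 159.255.255.255) -> Router W
  156.228.0.0/18 (156.228.0.0 - 156.228.63.255) -> Router T
  156.228.32.0/21 (156.228.32.0 - 156.228.39.255) -> Router B
More-specific entries that do NOT match:
  156.228.32.212/30 (156.228.32.212 - 156.228.32.215) does not contain 156.228.32.220
  156.228.32.208/29 (156.228.32.208 - 156.228.32.215) does not contain 156.228.32.220
  156.228.0.192/27 (156.228.0.192 - 156.228.0.223) does not contain 156.228.32.220
  156.228.160.0/24 (156.228.160.0 - 156.228.160.255) does not contain 156.228.32.220
  156.228.34.0/23 (156.228.34.0 - 156.228.35.255) does not contain 156.228.32.220
Longest matching prefix is /21 -> next hop Router B.

Router B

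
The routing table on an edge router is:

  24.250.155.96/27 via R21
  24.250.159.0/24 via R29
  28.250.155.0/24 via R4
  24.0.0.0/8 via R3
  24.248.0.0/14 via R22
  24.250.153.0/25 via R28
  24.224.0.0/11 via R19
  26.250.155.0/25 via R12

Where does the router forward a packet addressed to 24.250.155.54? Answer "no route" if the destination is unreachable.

Routes whose prefix contains 24.250.155.54:
  24.0.0.0/8 (24.0.0.0 - 24.255.255.255) -> R3
  24.224.0.0/11 (24.224.0.0 - 24.255.255.255) -> R19
  24.248.0.0/14 (24.248.0.0 - 24.251.255.255) -> R22
More-specific entries that do NOT match:
  24.250.155.96/27 (24.250.155.96 - 24.250.155.127) does not contain 24.250.155.54
  24.250.153.0/25 (24.250.153.0 - 24.250.153.127) does not contain 24.250.155.54
  26.250.155.0/25 (26.250.155.0 - 26.250.155.127) does not contain 24.250.155.54
  24.250.159.0/24 (24.250.159.0 - 24.250.159.255) does not contain 24.250.155.54
  28.250.155.0/24 (28.250.155.0 - 28.250.155.255) does not contain 24.250.155.54
Longest matching prefix is /14 -> next hop R22.

R22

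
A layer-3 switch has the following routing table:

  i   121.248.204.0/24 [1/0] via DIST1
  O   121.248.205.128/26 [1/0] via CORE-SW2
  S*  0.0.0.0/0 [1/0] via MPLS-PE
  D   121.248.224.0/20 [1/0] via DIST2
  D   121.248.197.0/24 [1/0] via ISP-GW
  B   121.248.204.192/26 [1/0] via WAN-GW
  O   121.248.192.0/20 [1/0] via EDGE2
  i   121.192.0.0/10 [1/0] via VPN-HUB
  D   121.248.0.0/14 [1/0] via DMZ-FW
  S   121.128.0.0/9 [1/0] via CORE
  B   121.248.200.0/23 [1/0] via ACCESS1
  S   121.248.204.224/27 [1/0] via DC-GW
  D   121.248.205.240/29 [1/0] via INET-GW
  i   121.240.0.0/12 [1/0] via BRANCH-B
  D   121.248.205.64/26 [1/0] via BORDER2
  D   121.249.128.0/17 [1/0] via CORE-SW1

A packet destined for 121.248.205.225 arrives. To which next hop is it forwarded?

EDGE2

Routes whose prefix contains 121.248.205.225:
  0.0.0.0/0 (default, matches everything) -> MPLS-PE
  121.128.0.0/9 (121.128.0.0 - 121.255.255.255) -> CORE
  121.192.0.0/10 (121.192.0.0 - 121.255.255.255) -> VPN-HUB
  121.240.0.0/12 (121.240.0.0 - 121.255.255.255) -> BRANCH-B
  121.248.0.0/14 (121.248.0.0 - 121.251.255.255) -> DMZ-FW
  121.248.192.0/20 (121.248.192.0 - 121.248.207.255) -> EDGE2
More-specific entries that do NOT match:
  121.248.205.240/29 (121.248.205.240 - 121.248.205.247) does not contain 121.248.205.225
  121.248.204.224/27 (121.248.204.224 - 121.248.204.255) does not contain 121.248.205.225
  121.248.205.128/26 (121.248.205.128 - 121.248.205.191) does not contain 121.248.205.225
  121.248.204.192/26 (121.248.204.192 - 121.248.204.255) does not contain 121.248.205.225
  121.248.205.64/26 (121.248.205.64 - 121.248.205.127) does not contain 121.248.205.225
  121.248.204.0/24 (121.248.204.0 - 121.248.204.255) does not contain 121.248.205.225
  121.248.197.0/24 (121.248.197.0 - 121.248.197.255) does not contain 121.248.205.225
  121.248.200.0/23 (121.248.200.0 - 121.248.201.255) does not contain 121.248.205.225
Longest matching prefix is /20 -> next hop EDGE2.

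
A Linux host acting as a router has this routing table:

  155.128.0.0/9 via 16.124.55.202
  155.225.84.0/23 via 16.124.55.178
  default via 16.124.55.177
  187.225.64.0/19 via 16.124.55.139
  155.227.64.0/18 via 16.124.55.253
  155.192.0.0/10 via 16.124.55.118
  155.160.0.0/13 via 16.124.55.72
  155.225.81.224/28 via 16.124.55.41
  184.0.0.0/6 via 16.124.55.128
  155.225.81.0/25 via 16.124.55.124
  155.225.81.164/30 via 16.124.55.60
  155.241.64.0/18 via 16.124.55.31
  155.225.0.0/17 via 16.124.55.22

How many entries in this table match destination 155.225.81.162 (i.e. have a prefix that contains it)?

Prefixes containing 155.225.81.162:
  0.0.0.0/0 (default, matches everything)
  155.128.0.0/9 (155.128.0.0 - 155.255.255.255)
  155.192.0.0/10 (155.192.0.0 - 155.255.255.255)
  155.225.0.0/17 (155.225.0.0 - 155.225.127.255)
Total matching entries: 4.

4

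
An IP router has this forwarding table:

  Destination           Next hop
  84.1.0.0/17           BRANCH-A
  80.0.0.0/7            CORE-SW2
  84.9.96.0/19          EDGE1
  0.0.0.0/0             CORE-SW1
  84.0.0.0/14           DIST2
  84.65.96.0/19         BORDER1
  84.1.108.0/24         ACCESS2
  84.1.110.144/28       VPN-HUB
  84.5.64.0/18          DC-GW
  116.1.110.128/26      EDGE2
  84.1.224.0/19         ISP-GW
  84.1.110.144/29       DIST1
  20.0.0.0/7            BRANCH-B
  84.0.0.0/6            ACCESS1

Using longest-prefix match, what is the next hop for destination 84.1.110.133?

Routes whose prefix contains 84.1.110.133:
  0.0.0.0/0 (default, matches everything) -> CORE-SW1
  84.0.0.0/6 (84.0.0.0 - 87.255.255.255) -> ACCESS1
  84.0.0.0/14 (84.0.0.0 - 84.3.255.255) -> DIST2
  84.1.0.0/17 (84.1.0.0 - 84.1.127.255) -> BRANCH-A
More-specific entries that do NOT match:
  84.1.110.144/29 (84.1.110.144 - 84.1.110.151) does not contain 84.1.110.133
  84.1.110.144/28 (84.1.110.144 - 84.1.110.159) does not contain 84.1.110.133
  116.1.110.128/26 (116.1.110.128 - 116.1.110.191) does not contain 84.1.110.133
  84.1.108.0/24 (84.1.108.0 - 84.1.108.255) does not contain 84.1.110.133
  84.9.96.0/19 (84.9.96.0 - 84.9.127.255) does not contain 84.1.110.133
  84.65.96.0/19 (84.65.96.0 - 84.65.127.255) does not contain 84.1.110.133
  84.1.224.0/19 (84.1.224.0 - 84.1.255.255) does not contain 84.1.110.133
  84.5.64.0/18 (84.5.64.0 - 84.5.127.255) does not contain 84.1.110.133
Longest matching prefix is /17 -> next hop BRANCH-A.

BRANCH-A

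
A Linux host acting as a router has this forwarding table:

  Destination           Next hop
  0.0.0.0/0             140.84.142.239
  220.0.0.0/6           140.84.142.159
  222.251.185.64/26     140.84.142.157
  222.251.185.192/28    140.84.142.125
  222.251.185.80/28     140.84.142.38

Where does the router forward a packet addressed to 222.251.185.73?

Routes whose prefix contains 222.251.185.73:
  0.0.0.0/0 (default, matches everything) -> 140.84.142.239
  220.0.0.0/6 (220.0.0.0 - 223.255.255.255) -> 140.84.142.159
  222.251.185.64/26 (222.251.185.64 - 222.251.185.127) -> 140.84.142.157
More-specific entries that do NOT match:
  222.251.185.192/28 (222.251.185.192 - 222.251.185.207) does not contain 222.251.185.73
  222.251.185.80/28 (222.251.185.80 - 222.251.185.95) does not contain 222.251.185.73
Longest matching prefix is /26 -> next hop 140.84.142.157.

140.84.142.157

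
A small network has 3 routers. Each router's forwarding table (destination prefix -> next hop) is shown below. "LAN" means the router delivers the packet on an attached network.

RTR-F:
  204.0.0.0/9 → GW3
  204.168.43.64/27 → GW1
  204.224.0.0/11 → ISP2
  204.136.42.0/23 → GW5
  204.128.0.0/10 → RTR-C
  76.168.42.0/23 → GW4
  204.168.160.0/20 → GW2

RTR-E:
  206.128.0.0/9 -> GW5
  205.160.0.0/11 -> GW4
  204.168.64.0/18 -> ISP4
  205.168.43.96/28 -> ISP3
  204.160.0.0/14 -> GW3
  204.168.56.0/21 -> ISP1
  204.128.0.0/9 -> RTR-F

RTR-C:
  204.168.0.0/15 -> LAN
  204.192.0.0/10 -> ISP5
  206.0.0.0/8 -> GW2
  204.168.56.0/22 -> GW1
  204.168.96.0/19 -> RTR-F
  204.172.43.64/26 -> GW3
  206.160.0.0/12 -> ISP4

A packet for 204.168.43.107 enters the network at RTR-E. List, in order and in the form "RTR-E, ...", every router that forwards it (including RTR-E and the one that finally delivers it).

At RTR-E: longest match for 204.168.43.107 is 204.128.0.0/9 -> RTR-F
At RTR-F: longest match for 204.168.43.107 is 204.128.0.0/10 -> RTR-C
At RTR-C: longest match for 204.168.43.107 is 204.168.0.0/15 -> LAN

RTR-E, RTR-F, RTR-C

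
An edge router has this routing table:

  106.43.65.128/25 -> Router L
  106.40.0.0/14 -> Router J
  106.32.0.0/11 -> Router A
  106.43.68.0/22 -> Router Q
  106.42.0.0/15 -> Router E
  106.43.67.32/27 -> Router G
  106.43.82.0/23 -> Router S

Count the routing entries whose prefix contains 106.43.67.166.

3

Prefixes containing 106.43.67.166:
  106.32.0.0/11 (106.32.0.0 - 106.63.255.255)
  106.40.0.0/14 (106.40.0.0 - 106.43.255.255)
  106.42.0.0/15 (106.42.0.0 - 106.43.255.255)
Total matching entries: 3.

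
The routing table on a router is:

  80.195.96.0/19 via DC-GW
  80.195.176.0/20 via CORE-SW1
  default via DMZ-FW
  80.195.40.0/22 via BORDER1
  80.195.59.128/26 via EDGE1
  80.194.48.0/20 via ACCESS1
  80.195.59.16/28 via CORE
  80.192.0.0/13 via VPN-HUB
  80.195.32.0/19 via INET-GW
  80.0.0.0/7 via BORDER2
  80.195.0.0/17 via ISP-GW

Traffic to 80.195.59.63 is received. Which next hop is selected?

Routes whose prefix contains 80.195.59.63:
  0.0.0.0/0 (default, matches everything) -> DMZ-FW
  80.0.0.0/7 (80.0.0.0 - 81.255.255.255) -> BORDER2
  80.192.0.0/13 (80.192.0.0 - 80.199.255.255) -> VPN-HUB
  80.195.0.0/17 (80.195.0.0 - 80.195.127.255) -> ISP-GW
  80.195.32.0/19 (80.195.32.0 - 80.195.63.255) -> INET-GW
More-specific entries that do NOT match:
  80.195.59.16/28 (80.195.59.16 - 80.195.59.31) does not contain 80.195.59.63
  80.195.59.128/26 (80.195.59.128 - 80.195.59.191) does not contain 80.195.59.63
  80.195.40.0/22 (80.195.40.0 - 80.195.43.255) does not contain 80.195.59.63
  80.195.176.0/20 (80.195.176.0 - 80.195.191.255) does not contain 80.195.59.63
  80.194.48.0/20 (80.194.48.0 - 80.194.63.255) does not contain 80.195.59.63
Longest matching prefix is /19 -> next hop INET-GW.

INET-GW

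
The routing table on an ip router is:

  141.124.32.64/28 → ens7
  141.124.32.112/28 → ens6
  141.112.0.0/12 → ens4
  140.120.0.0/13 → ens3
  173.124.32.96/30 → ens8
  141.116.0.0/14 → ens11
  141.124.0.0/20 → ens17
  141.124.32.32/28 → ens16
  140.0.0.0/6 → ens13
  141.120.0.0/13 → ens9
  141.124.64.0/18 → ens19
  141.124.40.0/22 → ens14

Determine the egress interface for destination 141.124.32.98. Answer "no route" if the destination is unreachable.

Routes whose prefix contains 141.124.32.98:
  140.0.0.0/6 (140.0.0.0 - 143.255.255.255) -> ens13
  141.112.0.0/12 (141.112.0.0 - 141.127.255.255) -> ens4
  141.120.0.0/13 (141.120.0.0 - 141.127.255.255) -> ens9
More-specific entries that do NOT match:
  173.124.32.96/30 (173.124.32.96 - 173.124.32.99) does not contain 141.124.32.98
  141.124.32.64/28 (141.124.32.64 - 141.124.32.79) does not contain 141.124.32.98
  141.124.32.112/28 (141.124.32.112 - 141.124.32.127) does not contain 141.124.32.98
  141.124.32.32/28 (141.124.32.32 - 141.124.32.47) does not contain 141.124.32.98
  141.124.40.0/22 (141.124.40.0 - 141.124.43.255) does not contain 141.124.32.98
  141.124.0.0/20 (141.124.0.0 - 141.124.15.255) does not contain 141.124.32.98
  141.124.64.0/18 (141.124.64.0 - 141.124.127.255) does not contain 141.124.32.98
  141.116.0.0/14 (141.116.0.0 - 141.119.255.255) does not contain 141.124.32.98
Longest matching prefix is /13 -> interface ens9.

ens9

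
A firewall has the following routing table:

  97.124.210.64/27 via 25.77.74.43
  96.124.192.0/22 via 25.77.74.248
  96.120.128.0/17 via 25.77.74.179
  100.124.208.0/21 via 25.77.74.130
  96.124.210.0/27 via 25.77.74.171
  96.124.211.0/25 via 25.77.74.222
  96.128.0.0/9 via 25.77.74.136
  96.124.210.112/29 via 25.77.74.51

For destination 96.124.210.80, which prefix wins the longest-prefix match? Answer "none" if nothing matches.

none

96.124.210.80 is outside every listed prefix and there is no default route.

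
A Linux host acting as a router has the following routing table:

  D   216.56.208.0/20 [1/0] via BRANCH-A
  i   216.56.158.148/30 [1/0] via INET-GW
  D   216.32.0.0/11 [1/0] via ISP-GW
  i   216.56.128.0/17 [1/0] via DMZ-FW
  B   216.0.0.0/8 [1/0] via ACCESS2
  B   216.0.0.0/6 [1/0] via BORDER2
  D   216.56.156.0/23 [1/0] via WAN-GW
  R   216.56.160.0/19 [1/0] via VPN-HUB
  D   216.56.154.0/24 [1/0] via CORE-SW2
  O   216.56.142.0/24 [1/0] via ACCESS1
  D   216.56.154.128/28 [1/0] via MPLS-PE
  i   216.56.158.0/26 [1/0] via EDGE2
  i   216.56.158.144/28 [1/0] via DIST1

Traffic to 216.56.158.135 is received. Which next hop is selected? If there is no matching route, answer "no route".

Routes whose prefix contains 216.56.158.135:
  216.0.0.0/6 (216.0.0.0 - 219.255.255.255) -> BORDER2
  216.0.0.0/8 (216.0.0.0 - 216.255.255.255) -> ACCESS2
  216.32.0.0/11 (216.32.0.0 - 216.63.255.255) -> ISP-GW
  216.56.128.0/17 (216.56.128.0 - 216.56.255.255) -> DMZ-FW
More-specific entries that do NOT match:
  216.56.158.148/30 (216.56.158.148 - 216.56.158.151) does not contain 216.56.158.135
  216.56.154.128/28 (216.56.154.128 - 216.56.154.143) does not contain 216.56.158.135
  216.56.158.144/28 (216.56.158.144 - 216.56.158.159) does not contain 216.56.158.135
  216.56.158.0/26 (216.56.158.0 - 216.56.158.63) does not contain 216.56.158.135
  216.56.154.0/24 (216.56.154.0 - 216.56.154.255) does not contain 216.56.158.135
  216.56.142.0/24 (216.56.142.0 - 216.56.142.255) does not contain 216.56.158.135
  216.56.156.0/23 (216.56.156.0 - 216.56.157.255) does not contain 216.56.158.135
  216.56.208.0/20 (216.56.208.0 - 216.56.223.255) does not contain 216.56.158.135
  216.56.160.0/19 (216.56.160.0 - 216.56.191.255) does not contain 216.56.158.135
Longest matching prefix is /17 -> next hop DMZ-FW.

DMZ-FW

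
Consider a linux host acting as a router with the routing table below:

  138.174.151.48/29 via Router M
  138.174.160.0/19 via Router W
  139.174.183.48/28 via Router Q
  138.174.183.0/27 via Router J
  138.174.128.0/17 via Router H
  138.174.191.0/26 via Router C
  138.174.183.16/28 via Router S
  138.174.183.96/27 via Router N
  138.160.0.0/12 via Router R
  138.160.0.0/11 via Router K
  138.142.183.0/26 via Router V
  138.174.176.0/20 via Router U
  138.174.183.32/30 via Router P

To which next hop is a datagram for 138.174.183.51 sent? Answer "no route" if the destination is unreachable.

Routes whose prefix contains 138.174.183.51:
  138.160.0.0/11 (138.160.0.0 - 138.191.255.255) -> Router K
  138.160.0.0/12 (138.160.0.0 - 138.175.255.255) -> Router R
  138.174.128.0/17 (138.174.128.0 - 138.174.255.255) -> Router H
  138.174.160.0/19 (138.174.160.0 - 138.174.191.255) -> Router W
  138.174.176.0/20 (138.174.176.0 - 138.174.191.255) -> Router U
More-specific entries that do NOT match:
  138.174.183.32/30 (138.174.183.32 - 138.174.183.35) does not contain 138.174.183.51
  138.174.151.48/29 (138.174.151.48 - 138.174.151.55) does not contain 138.174.183.51
  139.174.183.48/28 (139.174.183.48 - 139.174.183.63) does not contain 138.174.183.51
  138.174.183.16/28 (138.174.183.16 - 138.174.183.31) does not contain 138.174.183.51
  138.174.183.0/27 (138.174.183.0 - 138.174.183.31) does not contain 138.174.183.51
  138.174.183.96/27 (138.174.183.96 - 138.174.183.127) does not contain 138.174.183.51
  138.174.191.0/26 (138.174.191.0 - 138.174.191.63) does not contain 138.174.183.51
  138.142.183.0/26 (138.142.183.0 - 138.142.183.63) does not contain 138.174.183.51
Longest matching prefix is /20 -> next hop Router U.

Router U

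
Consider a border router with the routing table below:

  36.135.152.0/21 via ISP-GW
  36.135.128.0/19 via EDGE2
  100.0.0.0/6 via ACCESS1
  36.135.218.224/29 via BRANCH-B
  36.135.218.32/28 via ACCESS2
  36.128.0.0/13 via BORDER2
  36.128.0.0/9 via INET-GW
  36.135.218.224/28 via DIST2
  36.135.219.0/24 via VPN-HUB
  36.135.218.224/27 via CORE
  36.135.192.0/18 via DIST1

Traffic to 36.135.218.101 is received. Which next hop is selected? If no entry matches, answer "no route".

DIST1

Routes whose prefix contains 36.135.218.101:
  36.128.0.0/9 (36.128.0.0 - 36.255.255.255) -> INET-GW
  36.128.0.0/13 (36.128.0.0 - 36.135.255.255) -> BORDER2
  36.135.192.0/18 (36.135.192.0 - 36.135.255.255) -> DIST1
More-specific entries that do NOT match:
  36.135.218.224/29 (36.135.218.224 - 36.135.218.231) does not contain 36.135.218.101
  36.135.218.32/28 (36.135.218.32 - 36.135.218.47) does not contain 36.135.218.101
  36.135.218.224/28 (36.135.218.224 - 36.135.218.239) does not contain 36.135.218.101
  36.135.218.224/27 (36.135.218.224 - 36.135.218.255) does not contain 36.135.218.101
  36.135.219.0/24 (36.135.219.0 - 36.135.219.255) does not contain 36.135.218.101
  36.135.152.0/21 (36.135.152.0 - 36.135.159.255) does not contain 36.135.218.101
  36.135.128.0/19 (36.135.128.0 - 36.135.159.255) does not contain 36.135.218.101
Longest matching prefix is /18 -> next hop DIST1.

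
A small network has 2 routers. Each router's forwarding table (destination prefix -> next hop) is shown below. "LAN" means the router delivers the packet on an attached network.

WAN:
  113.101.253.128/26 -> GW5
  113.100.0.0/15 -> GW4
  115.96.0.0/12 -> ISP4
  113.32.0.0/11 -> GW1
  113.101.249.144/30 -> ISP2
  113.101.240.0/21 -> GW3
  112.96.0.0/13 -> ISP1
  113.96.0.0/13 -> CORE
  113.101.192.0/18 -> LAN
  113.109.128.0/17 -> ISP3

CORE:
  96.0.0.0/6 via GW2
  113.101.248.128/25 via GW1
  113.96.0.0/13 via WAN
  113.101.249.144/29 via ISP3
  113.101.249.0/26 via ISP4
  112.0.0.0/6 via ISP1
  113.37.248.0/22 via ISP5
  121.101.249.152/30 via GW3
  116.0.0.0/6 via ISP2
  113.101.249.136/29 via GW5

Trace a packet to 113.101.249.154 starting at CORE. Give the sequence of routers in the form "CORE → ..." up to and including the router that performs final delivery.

At CORE: longest match for 113.101.249.154 is 113.96.0.0/13 -> WAN
At WAN: longest match for 113.101.249.154 is 113.101.192.0/18 -> LAN

CORE → WAN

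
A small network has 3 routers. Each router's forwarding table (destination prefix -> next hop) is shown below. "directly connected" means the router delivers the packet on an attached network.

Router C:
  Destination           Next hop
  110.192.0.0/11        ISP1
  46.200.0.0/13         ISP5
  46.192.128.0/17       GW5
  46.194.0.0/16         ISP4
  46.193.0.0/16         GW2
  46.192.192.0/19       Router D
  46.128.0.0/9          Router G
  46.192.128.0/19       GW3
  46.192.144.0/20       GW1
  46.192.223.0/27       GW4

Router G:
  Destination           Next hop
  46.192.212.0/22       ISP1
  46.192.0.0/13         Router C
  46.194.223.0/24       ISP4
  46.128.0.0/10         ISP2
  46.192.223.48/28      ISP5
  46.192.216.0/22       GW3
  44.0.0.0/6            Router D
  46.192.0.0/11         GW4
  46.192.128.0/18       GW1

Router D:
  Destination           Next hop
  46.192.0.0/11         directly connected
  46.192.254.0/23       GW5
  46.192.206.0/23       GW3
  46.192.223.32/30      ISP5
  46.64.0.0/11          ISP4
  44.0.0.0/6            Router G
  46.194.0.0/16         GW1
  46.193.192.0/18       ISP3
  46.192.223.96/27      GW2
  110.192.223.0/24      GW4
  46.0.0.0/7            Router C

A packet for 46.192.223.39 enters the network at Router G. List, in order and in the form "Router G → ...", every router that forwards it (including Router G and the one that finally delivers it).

At Router G: longest match for 46.192.223.39 is 46.192.0.0/13 -> Router C
At Router C: longest match for 46.192.223.39 is 46.192.192.0/19 -> Router D
At Router D: longest match for 46.192.223.39 is 46.192.0.0/11 -> directly connected

Router G → Router C → Router D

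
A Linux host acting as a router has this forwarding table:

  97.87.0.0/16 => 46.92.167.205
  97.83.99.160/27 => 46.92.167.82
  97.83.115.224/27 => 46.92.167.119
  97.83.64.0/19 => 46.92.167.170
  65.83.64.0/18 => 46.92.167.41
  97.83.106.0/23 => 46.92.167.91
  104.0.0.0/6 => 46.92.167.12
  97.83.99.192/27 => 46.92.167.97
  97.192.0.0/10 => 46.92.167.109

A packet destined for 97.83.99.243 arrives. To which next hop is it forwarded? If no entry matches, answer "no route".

no route

No entry's prefix contains 97.83.99.243; there is no default route.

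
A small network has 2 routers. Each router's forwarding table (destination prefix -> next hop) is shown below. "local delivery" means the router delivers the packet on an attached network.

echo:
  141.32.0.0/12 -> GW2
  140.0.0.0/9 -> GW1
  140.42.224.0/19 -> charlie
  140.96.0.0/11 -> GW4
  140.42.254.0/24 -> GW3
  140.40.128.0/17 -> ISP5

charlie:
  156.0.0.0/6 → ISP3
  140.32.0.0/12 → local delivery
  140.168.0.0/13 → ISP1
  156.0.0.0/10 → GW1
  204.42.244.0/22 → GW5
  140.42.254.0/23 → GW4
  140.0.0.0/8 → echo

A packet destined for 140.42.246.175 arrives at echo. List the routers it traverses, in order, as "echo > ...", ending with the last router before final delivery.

echo > charlie

At echo: longest match for 140.42.246.175 is 140.42.224.0/19 -> charlie
At charlie: longest match for 140.42.246.175 is 140.32.0.0/12 -> local delivery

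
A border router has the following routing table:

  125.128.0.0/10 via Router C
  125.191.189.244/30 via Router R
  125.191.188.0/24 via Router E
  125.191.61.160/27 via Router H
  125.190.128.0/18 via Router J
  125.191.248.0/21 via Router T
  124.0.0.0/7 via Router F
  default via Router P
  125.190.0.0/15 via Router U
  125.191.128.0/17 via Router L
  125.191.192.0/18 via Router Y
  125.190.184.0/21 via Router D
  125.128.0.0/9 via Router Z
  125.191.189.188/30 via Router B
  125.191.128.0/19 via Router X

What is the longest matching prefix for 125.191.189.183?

Entries matching 125.191.189.183:
  0.0.0.0/0 (default, matches everything)
  124.0.0.0/7 (124.0.0.0 - 125.255.255.255)
  125.128.0.0/9 (125.128.0.0 - 125.255.255.255)
  125.128.0.0/10 (125.128.0.0 - 125.191.255.255)
  125.190.0.0/15 (125.190.0.0 - 125.191.255.255)
  125.191.128.0/17 (125.191.128.0 - 125.191.255.255)
Most specific is 125.191.128.0/17.

125.191.128.0/17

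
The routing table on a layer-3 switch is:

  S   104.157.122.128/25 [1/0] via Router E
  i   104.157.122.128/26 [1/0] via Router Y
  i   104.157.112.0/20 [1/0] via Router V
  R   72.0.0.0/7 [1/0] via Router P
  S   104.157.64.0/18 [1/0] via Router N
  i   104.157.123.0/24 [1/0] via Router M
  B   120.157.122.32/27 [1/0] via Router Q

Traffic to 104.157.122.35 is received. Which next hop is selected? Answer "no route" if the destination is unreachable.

Routes whose prefix contains 104.157.122.35:
  104.157.64.0/18 (104.157.64.0 - 104.157.127.255) -> Router N
  104.157.112.0/20 (104.157.112.0 - 104.157.127.255) -> Router V
More-specific entries that do NOT match:
  120.157.122.32/27 (120.157.122.32 - 120.157.122.63) does not contain 104.157.122.35
  104.157.122.128/26 (104.157.122.128 - 104.157.122.191) does not contain 104.157.122.35
  104.157.122.128/25 (104.157.122.128 - 104.157.122.255) does not contain 104.157.122.35
  104.157.123.0/24 (104.157.123.0 - 104.157.123.255) does not contain 104.157.122.35
Longest matching prefix is /20 -> next hop Router V.

Router V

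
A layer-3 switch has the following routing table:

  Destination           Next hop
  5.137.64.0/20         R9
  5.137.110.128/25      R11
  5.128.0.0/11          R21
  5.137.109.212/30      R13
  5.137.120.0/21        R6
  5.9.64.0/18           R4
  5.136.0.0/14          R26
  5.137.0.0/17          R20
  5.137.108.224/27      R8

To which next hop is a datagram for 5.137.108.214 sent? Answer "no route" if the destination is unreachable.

Routes whose prefix contains 5.137.108.214:
  5.128.0.0/11 (5.128.0.0 - 5.159.255.255) -> R21
  5.136.0.0/14 (5.136.0.0 - 5.139.255.255) -> R26
  5.137.0.0/17 (5.137.0.0 - 5.137.127.255) -> R20
More-specific entries that do NOT match:
  5.137.109.212/30 (5.137.109.212 - 5.137.109.215) does not contain 5.137.108.214
  5.137.108.224/27 (5.137.108.224 - 5.137.108.255) does not contain 5.137.108.214
  5.137.110.128/25 (5.137.110.128 - 5.137.110.255) does not contain 5.137.108.214
  5.137.120.0/21 (5.137.120.0 - 5.137.127.255) does not contain 5.137.108.214
  5.137.64.0/20 (5.137.64.0 - 5.137.79.255) does not contain 5.137.108.214
  5.9.64.0/18 (5.9.64.0 - 5.9.127.255) does not contain 5.137.108.214
Longest matching prefix is /17 -> next hop R20.

R20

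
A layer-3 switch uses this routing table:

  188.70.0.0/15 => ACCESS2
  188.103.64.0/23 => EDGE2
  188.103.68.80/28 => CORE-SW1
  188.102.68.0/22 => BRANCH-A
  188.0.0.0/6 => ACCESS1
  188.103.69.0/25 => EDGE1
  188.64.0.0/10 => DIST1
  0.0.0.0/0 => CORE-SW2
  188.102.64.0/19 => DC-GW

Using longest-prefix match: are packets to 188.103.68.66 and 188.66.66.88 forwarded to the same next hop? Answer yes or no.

188.103.68.66: longest match 188.64.0.0/10 -> DIST1
188.66.66.88: longest match 188.64.0.0/10 -> DIST1

yes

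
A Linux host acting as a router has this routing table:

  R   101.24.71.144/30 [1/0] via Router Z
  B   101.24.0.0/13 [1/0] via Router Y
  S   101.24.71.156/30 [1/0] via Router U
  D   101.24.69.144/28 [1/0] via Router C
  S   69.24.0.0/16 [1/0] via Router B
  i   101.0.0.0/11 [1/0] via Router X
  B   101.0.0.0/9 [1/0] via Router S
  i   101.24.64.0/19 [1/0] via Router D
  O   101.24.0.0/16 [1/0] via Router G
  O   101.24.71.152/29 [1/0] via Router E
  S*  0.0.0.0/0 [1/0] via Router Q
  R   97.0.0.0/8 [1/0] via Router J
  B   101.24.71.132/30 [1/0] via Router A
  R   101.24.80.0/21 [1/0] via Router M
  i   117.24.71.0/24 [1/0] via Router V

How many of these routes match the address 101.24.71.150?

6

Prefixes containing 101.24.71.150:
  0.0.0.0/0 (default, matches everything)
  101.0.0.0/9 (101.0.0.0 - 101.127.255.255)
  101.0.0.0/11 (101.0.0.0 - 101.31.255.255)
  101.24.0.0/13 (101.24.0.0 - 101.31.255.255)
  101.24.0.0/16 (101.24.0.0 - 101.24.255.255)
  101.24.64.0/19 (101.24.64.0 - 101.24.95.255)
Total matching entries: 6.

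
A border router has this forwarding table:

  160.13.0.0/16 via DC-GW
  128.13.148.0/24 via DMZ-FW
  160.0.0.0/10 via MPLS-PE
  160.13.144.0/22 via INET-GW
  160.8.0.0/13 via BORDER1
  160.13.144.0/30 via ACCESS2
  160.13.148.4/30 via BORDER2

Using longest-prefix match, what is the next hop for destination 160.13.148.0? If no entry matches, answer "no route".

DC-GW

Routes whose prefix contains 160.13.148.0:
  160.0.0.0/10 (160.0.0.0 - 160.63.255.255) -> MPLS-PE
  160.8.0.0/13 (160.8.0.0 - 160.15.255.255) -> BORDER1
  160.13.0.0/16 (160.13.0.0 - 160.13.255.255) -> DC-GW
More-specific entries that do NOT match:
  160.13.144.0/30 (160.13.144.0 - 160.13.144.3) does not contain 160.13.148.0
  160.13.148.4/30 (160.13.148.4 - 160.13.148.7) does not contain 160.13.148.0
  128.13.148.0/24 (128.13.148.0 - 128.13.148.255) does not contain 160.13.148.0
  160.13.144.0/22 (160.13.144.0 - 160.13.147.255) does not contain 160.13.148.0
Longest matching prefix is /16 -> next hop DC-GW.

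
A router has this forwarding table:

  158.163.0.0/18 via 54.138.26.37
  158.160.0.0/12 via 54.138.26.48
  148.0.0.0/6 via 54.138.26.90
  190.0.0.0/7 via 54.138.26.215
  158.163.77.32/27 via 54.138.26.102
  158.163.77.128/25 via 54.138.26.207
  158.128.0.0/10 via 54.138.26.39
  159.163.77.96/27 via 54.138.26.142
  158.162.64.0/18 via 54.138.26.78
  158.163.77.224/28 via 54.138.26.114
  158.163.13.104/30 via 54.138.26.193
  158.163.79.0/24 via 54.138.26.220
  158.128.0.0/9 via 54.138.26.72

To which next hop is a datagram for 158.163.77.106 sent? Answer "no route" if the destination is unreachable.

54.138.26.48

Routes whose prefix contains 158.163.77.106:
  158.128.0.0/9 (158.128.0.0 - 158.255.255.255) -> 54.138.26.72
  158.128.0.0/10 (158.128.0.0 - 158.191.255.255) -> 54.138.26.39
  158.160.0.0/12 (158.160.0.0 - 158.175.255.255) -> 54.138.26.48
More-specific entries that do NOT match:
  158.163.13.104/30 (158.163.13.104 - 158.163.13.107) does not contain 158.163.77.106
  158.163.77.224/28 (158.163.77.224 - 158.163.77.239) does not contain 158.163.77.106
  158.163.77.32/27 (158.163.77.32 - 158.163.77.63) does not contain 158.163.77.106
  159.163.77.96/27 (159.163.77.96 - 159.163.77.127) does not contain 158.163.77.106
  158.163.77.128/25 (158.163.77.128 - 158.163.77.255) does not contain 158.163.77.106
  158.163.79.0/24 (158.163.79.0 - 158.163.79.255) does not contain 158.163.77.106
  158.163.0.0/18 (158.163.0.0 - 158.163.63.255) does not contain 158.163.77.106
  158.162.64.0/18 (158.162.64.0 - 158.162.127.255) does not contain 158.163.77.106
Longest matching prefix is /12 -> next hop 54.138.26.48.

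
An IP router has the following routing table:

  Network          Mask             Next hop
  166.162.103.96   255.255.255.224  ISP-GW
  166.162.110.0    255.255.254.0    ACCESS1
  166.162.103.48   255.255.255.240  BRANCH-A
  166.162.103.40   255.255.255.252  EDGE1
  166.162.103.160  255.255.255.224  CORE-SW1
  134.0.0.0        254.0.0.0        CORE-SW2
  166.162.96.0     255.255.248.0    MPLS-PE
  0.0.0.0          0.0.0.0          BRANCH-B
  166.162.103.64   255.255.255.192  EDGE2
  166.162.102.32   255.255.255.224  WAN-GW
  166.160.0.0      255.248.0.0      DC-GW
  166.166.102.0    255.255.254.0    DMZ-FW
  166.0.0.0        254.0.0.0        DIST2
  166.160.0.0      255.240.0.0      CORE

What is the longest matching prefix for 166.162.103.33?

Entries matching 166.162.103.33:
  0.0.0.0/0 (default, matches everything)
  166.0.0.0/7 (166.0.0.0 - 167.255.255.255)
  166.160.0.0/12 (166.160.0.0 - 166.175.255.255)
  166.160.0.0/13 (166.160.0.0 - 166.167.255.255)
  166.162.96.0/21 (166.162.96.0 - 166.162.103.255)
Most specific is 166.162.96.0/21.

166.162.96.0/21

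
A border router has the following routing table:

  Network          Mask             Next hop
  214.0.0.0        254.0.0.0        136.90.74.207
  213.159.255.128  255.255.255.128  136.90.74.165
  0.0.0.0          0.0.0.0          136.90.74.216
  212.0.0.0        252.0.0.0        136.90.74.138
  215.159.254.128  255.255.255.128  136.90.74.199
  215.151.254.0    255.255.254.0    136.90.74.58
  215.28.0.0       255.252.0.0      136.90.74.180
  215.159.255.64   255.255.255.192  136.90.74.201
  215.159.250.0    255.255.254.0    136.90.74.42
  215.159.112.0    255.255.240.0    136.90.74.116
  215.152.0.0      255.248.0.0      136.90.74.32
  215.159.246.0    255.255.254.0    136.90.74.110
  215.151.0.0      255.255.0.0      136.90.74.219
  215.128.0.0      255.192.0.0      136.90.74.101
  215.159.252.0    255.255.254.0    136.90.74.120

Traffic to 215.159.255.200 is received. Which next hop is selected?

136.90.74.32

Routes whose prefix contains 215.159.255.200:
  0.0.0.0/0 (default, matches everything) -> 136.90.74.216
  212.0.0.0/6 (212.0.0.0 - 215.255.255.255) -> 136.90.74.138
  214.0.0.0/7 (214.0.0.0 - 215.255.255.255) -> 136.90.74.207
  215.128.0.0/10 (215.128.0.0 - 215.191.255.255) -> 136.90.74.101
  215.152.0.0/13 (215.152.0.0 - 215.159.255.255) -> 136.90.74.32
More-specific entries that do NOT match:
  215.159.255.64/26 (215.159.255.64 - 215.159.255.127) does not contain 215.159.255.200
  213.159.255.128/25 (213.159.255.128 - 213.159.255.255) does not contain 215.159.255.200
  215.159.254.128/25 (215.159.254.128 - 215.159.254.255) does not contain 215.159.255.200
  215.151.254.0/23 (215.151.254.0 - 215.151.255.255) does not contain 215.159.255.200
  215.159.250.0/23 (215.159.250.0 - 215.159.251.255) does not contain 215.159.255.200
  215.159.246.0/23 (215.159.246.0 - 215.159.247.255) does not contain 215.159.255.200
  215.159.252.0/23 (215.159.252.0 - 215.159.253.255) does not contain 215.159.255.200
  215.159.112.0/20 (215.159.112.0 - 215.159.127.255) does not contain 215.159.255.200
  215.151.0.0/16 (215.151.0.0 - 215.151.255.255) does not contain 215.159.255.200
  215.28.0.0/14 (215.28.0.0 - 215.31.255.255) does not contain 215.159.255.200
Longest matching prefix is /13 -> next hop 136.90.74.32.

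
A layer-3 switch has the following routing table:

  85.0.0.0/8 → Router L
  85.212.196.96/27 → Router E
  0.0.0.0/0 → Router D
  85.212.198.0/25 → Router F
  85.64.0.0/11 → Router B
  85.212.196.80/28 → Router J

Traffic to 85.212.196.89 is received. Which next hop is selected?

Router J

Routes whose prefix contains 85.212.196.89:
  0.0.0.0/0 (default, matches everything) -> Router D
  85.0.0.0/8 (85.0.0.0 - 85.255.255.255) -> Router L
  85.212.196.80/28 (85.212.196.80 - 85.212.196.95) -> Router J
Longest matching prefix is /28 -> next hop Router J.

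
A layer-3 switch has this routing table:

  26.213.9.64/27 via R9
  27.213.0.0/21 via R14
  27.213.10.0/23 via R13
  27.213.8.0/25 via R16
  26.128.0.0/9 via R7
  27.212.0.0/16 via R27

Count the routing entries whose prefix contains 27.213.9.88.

No listed prefix contains 27.213.9.88.
Total matching entries: 0.

0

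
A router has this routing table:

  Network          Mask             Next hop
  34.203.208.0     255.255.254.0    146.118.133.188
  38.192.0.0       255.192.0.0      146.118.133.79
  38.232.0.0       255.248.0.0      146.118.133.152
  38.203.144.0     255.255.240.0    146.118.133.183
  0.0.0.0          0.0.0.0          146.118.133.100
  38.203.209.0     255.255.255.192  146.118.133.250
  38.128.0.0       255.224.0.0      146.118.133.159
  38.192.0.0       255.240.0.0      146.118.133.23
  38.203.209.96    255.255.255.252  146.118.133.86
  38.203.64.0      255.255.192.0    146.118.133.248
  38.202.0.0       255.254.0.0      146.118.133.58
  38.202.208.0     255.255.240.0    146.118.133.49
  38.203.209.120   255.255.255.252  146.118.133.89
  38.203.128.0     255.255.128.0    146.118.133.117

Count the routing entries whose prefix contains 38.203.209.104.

5

Prefixes containing 38.203.209.104:
  0.0.0.0/0 (default, matches everything)
  38.192.0.0/10 (38.192.0.0 - 38.255.255.255)
  38.192.0.0/12 (38.192.0.0 - 38.207.255.255)
  38.202.0.0/15 (38.202.0.0 - 38.203.255.255)
  38.203.128.0/17 (38.203.128.0 - 38.203.255.255)
Total matching entries: 5.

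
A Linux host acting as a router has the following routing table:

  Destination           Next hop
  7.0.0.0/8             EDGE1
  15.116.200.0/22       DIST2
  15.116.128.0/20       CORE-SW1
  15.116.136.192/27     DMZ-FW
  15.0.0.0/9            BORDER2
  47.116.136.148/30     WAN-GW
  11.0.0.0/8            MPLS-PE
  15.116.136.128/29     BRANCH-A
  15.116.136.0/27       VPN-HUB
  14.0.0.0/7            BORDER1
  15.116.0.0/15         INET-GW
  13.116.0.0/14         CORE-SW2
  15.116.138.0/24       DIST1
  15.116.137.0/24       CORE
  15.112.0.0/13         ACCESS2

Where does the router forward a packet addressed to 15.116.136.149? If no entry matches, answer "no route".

CORE-SW1

Routes whose prefix contains 15.116.136.149:
  14.0.0.0/7 (14.0.0.0 - 15.255.255.255) -> BORDER1
  15.0.0.0/9 (15.0.0.0 - 15.127.255.255) -> BORDER2
  15.112.0.0/13 (15.112.0.0 - 15.119.255.255) -> ACCESS2
  15.116.0.0/15 (15.116.0.0 - 15.117.255.255) -> INET-GW
  15.116.128.0/20 (15.116.128.0 - 15.116.143.255) -> CORE-SW1
More-specific entries that do NOT match:
  47.116.136.148/30 (47.116.136.148 - 47.116.136.151) does not contain 15.116.136.149
  15.116.136.128/29 (15.116.136.128 - 15.116.136.135) does not contain 15.116.136.149
  15.116.136.192/27 (15.116.136.192 - 15.116.136.223) does not contain 15.116.136.149
  15.116.136.0/27 (15.116.136.0 - 15.116.136.31) does not contain 15.116.136.149
  15.116.138.0/24 (15.116.138.0 - 15.116.138.255) does not contain 15.116.136.149
  15.116.137.0/24 (15.116.137.0 - 15.116.137.255) does not contain 15.116.136.149
  15.116.200.0/22 (15.116.200.0 - 15.116.203.255) does not contain 15.116.136.149
Longest matching prefix is /20 -> next hop CORE-SW1.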